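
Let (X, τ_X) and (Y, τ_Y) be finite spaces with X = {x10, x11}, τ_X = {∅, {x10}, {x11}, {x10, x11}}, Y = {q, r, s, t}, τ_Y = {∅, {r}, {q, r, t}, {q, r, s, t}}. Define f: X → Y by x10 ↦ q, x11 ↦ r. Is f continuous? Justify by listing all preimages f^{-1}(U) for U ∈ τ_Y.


f IS continuous.

Compute f^{-1}(U) for each U ∈ τ_Y:
  U = ∅: f^{-1}(U) = ∅ ∈ τ_X ✓.
  U = {r}: f^{-1}(U) = {x11} ∈ τ_X ✓.
  U = {q, r, t}: f^{-1}(U) = {x10, x11} ∈ τ_X ✓.
  U = {q, r, s, t}: f^{-1}(U) = {x10, x11} ∈ τ_X ✓.
Every preimage lies in τ_X, so f IS continuous.


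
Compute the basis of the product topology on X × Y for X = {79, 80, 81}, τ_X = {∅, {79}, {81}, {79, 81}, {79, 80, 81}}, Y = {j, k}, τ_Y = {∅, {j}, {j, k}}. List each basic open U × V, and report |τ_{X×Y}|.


Basis B = {∅ × ∅, {79} × {j}, {81} × {j}, {79} × {j, k}, {79, 81} × {j}, {81} × {j, k}, {79, 80, 81} × {j}, {79, 81} × {j, k}, {79, 80, 81} × {j, k}}; |τ_{X×Y}| = 14.

Enumerate products U × V with U ∈ τ_X, V ∈ τ_Y (deduplicated):
  ∅ × ∅ = {} (∅)
  {79} × {j} = {(79,j)}
  {81} × {j} = {(81,j)}
  {79} × {j, k} = {(79,j), (79,k)}
  {79, 81} × {j} = {(79,j), (81,j)}
  {81} × {j, k} = {(81,j), (81,k)}
  {79, 80, 81} × {j} = {(79,j), (80,j), (81,j)}
  {79, 81} × {j, k} = {(79,j), (79,k), (81,j), (81,k)}
  {79, 80, 81} × {j, k} = {(79,j), (79,k), (80,j), (80,k), (81,j), (81,k)}
These 9 distinct sets form the basis B.
Close under arbitrary unions to get τ_{X×Y}; counting gives |τ_{X×Y}| = 14.


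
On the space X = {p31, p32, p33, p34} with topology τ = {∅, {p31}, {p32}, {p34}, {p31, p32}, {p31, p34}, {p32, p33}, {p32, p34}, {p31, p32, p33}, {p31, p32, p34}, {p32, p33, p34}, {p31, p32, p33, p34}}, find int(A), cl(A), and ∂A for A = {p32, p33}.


int(A) = {p32, p33}, cl(A) = {p32, p33}, ∂A = ∅.

Closed sets in (X, τ) are complements of opens:
  closed(X, τ) = {∅, {p31}, {p33}, {p34}, {p31, p33}, {p31, p34}, {p32, p33}, {p33, p34}, {p31, p32, p33}, {p31, p33, p34}, {p32, p33, p34}, {p31, p32, p33, p34}}.
int(A) = ⋃ {U ∈ τ : U ⊆ A}. Opens contained in A: ∅, {p32}, {p32, p33}.
Taking the union of these: int(A) = {p32, p33}.
cl(A) = ⋂ {C closed : A ⊆ C}. Closed sets containing A: {p32, p33}, {p31, p32, p33}, {p32, p33, p34}, {p31, p32, p33, p34}.
Intersecting these: cl(A) = {p32, p33}.
∂A = cl(A) ∖ int(A) = {p32, p33} ∖ {p32, p33} = ∅.


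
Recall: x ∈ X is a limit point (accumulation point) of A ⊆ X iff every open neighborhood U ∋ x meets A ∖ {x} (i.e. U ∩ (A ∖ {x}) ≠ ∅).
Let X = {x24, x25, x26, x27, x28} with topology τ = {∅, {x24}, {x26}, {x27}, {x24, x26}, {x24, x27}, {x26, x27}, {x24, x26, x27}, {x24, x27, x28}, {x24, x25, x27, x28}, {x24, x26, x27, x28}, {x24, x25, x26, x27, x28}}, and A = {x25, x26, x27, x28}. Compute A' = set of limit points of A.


A' = {x25, x28}

For each x ∈ X, list the open sets U ∈ τ with x ∈ U, then check whether U ∩ (A ∖ {x}) ≠ ∅ for every such U.
  x = x24: open {x24} ∋ x has {x24} ∩ (A ∖ {x24}) = ∅, so x is NOT a limit point.
  x = x25: opens ∋ x are {x24, x25, x27, x28}, {x24, x25, x26, x27, x28}; each meets A ∖ {x25}, so x IS a limit point.
  x = x26: open {x26} ∋ x has {x26} ∩ (A ∖ {x26}) = ∅, so x is NOT a limit point.
  x = x27: open {x27} ∋ x has {x27} ∩ (A ∖ {x27}) = ∅, so x is NOT a limit point.
  x = x28: opens ∋ x are {x24, x27, x28}, {x24, x25, x27, x28}, {x24, x26, x27, x28}, {x24, x25, x26, x27, x28}; each meets A ∖ {x28}, so x IS a limit point.
Collecting: A' = {x25, x28}.


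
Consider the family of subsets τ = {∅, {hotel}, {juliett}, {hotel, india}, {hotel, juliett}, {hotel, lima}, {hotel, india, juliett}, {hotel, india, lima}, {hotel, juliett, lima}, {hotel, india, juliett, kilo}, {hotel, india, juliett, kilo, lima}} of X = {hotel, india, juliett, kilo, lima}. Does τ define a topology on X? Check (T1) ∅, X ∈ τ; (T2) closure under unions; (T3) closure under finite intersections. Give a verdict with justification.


τ is NOT a topology on X.

Axiom (T1): ∅ ∈ τ? Yes; X ∈ τ? Yes.
Axiom (T2/T3): check pairwise unions and intersections of members of τ.
Counterexample for (T2): {juliett} ∪ {hotel, india, lima} = {hotel, india, juliett, lima} ∉ τ. Therefore τ is NOT a topology.


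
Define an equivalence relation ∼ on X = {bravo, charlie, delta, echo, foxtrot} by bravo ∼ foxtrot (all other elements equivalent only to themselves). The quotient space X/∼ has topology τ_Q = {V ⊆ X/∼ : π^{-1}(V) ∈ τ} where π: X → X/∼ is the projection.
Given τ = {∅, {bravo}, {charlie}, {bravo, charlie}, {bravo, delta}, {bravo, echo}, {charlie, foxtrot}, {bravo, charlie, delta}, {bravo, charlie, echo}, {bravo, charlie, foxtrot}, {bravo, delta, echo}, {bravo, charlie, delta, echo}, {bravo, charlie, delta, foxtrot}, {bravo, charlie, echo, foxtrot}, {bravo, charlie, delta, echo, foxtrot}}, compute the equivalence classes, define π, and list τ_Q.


X/∼ = {[bravo=foxtrot], [charlie], [delta], [echo]}; |τ_Q| = 6.

Equivalence classes: [bravo=foxtrot], [charlie], [delta], [echo].
Quotient map π: X → X/∼ sends bravo ↦ [bravo=foxtrot], charlie ↦ [charlie], delta ↦ [delta], echo ↦ [echo], foxtrot ↦ [bravo=foxtrot].
For each subset V ⊆ X/∼, compute π^{-1}(V) ⊆ X and check whether π^{-1}(V) ∈ τ. V is open in τ_Q iff π^{-1}(V) ∈ τ.
  V = {}: π^{-1}(V) = ∅ ∈ τ ✓.
  V = {[bravo=foxtrot]}: π^{-1}(V) = {bravo, foxtrot} ∉ τ ✗.
  V = {[charlie]}: π^{-1}(V) = {charlie} ∈ τ ✓.
  V = {[bravo=foxtrot], [charlie]}: π^{-1}(V) = {bravo, charlie, foxtrot} ∈ τ ✓.
  V = {[delta]}: π^{-1}(V) = {delta} ∉ τ ✗.
  V = {[bravo=foxtrot], [delta]}: π^{-1}(V) = {bravo, delta, foxtrot} ∉ τ ✗.
  V = {[charlie], [delta]}: π^{-1}(V) = {charlie, delta} ∉ τ ✗.
  V = {[bravo=foxtrot], [charlie], [delta]}: π^{-1}(V) = {bravo, charlie, delta, foxtrot} ∈ τ ✓.
  V = {[echo]}: π^{-1}(V) = {echo} ∉ τ ✗.
  V = {[bravo=foxtrot], [echo]}: π^{-1}(V) = {bravo, echo, foxtrot} ∉ τ ✗.
  V = {[charlie], [echo]}: π^{-1}(V) = {charlie, echo} ∉ τ ✗.
  V = {[bravo=foxtrot], [charlie], [echo]}: π^{-1}(V) = {bravo, charlie, echo, foxtrot} ∈ τ ✓.
  V = {[delta], [echo]}: π^{-1}(V) = {delta, echo} ∉ τ ✗.
  V = {[bravo=foxtrot], [delta], [echo]}: π^{-1}(V) = {bravo, delta, echo, foxtrot} ∉ τ ✗.
  V = {[charlie], [delta], [echo]}: π^{-1}(V) = {charlie, delta, echo} ∉ τ ✗.
  V = {[bravo=foxtrot], [charlie], [delta], [echo]}: π^{-1}(V) = {bravo, charlie, delta, echo, foxtrot} ∈ τ ✓.
Open sets in the quotient: τ_Q = {{}, {[charlie]}, {[bravo=foxtrot], [charlie]}, {[bravo=foxtrot], [charlie], [delta]}, {[bravo=foxtrot], [charlie], [echo]}, {[bravo=foxtrot], [charlie], [delta], [echo]}} (6 elements).


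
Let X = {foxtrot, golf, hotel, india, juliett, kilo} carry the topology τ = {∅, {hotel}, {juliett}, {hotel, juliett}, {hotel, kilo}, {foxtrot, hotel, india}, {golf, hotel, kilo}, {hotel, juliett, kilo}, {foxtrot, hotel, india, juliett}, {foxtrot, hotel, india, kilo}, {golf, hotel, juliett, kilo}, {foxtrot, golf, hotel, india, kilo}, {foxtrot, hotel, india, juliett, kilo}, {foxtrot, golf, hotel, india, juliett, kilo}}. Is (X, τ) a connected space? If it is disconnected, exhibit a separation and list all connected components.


(X, τ) is disconnected; components = [{juliett}, {foxtrot, golf, hotel, india, kilo}].

Find clopen sets (U ∈ τ with X ∖ U ∈ τ):
  U = ∅, X ∖ U = {foxtrot, golf, hotel, india, juliett, kilo} — both open, so U is clopen.
  U = {juliett}, X ∖ U = {foxtrot, golf, hotel, india, kilo} — both open, so U is clopen.
  U = {foxtrot, golf, hotel, india, kilo}, X ∖ U = {juliett} — both open, so U is clopen.
  U = {foxtrot, golf, hotel, india, juliett, kilo}, X ∖ U = ∅ — both open, so U is clopen.
Nontrivial clopen(s) exist: e.g. {juliett}. So (X, τ) is disconnected.
Compute connected components by grouping points that agree on all clopens:
  component: {juliett}
  component: {foxtrot, golf, hotel, india, kilo}


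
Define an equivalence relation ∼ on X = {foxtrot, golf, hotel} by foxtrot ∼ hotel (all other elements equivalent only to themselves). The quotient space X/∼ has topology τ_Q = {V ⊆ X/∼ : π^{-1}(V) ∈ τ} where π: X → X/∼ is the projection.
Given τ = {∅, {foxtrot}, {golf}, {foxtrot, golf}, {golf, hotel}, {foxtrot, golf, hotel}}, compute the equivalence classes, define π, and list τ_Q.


X/∼ = {[foxtrot=hotel], [golf]}; |τ_Q| = 3.

Equivalence classes: [foxtrot=hotel], [golf].
Quotient map π: X → X/∼ sends foxtrot ↦ [foxtrot=hotel], golf ↦ [golf], hotel ↦ [foxtrot=hotel].
For each subset V ⊆ X/∼, compute π^{-1}(V) ⊆ X and check whether π^{-1}(V) ∈ τ. V is open in τ_Q iff π^{-1}(V) ∈ τ.
  V = {}: π^{-1}(V) = ∅ ∈ τ ✓.
  V = {[foxtrot=hotel]}: π^{-1}(V) = {foxtrot, hotel} ∉ τ ✗.
  V = {[golf]}: π^{-1}(V) = {golf} ∈ τ ✓.
  V = {[foxtrot=hotel], [golf]}: π^{-1}(V) = {foxtrot, golf, hotel} ∈ τ ✓.
Open sets in the quotient: τ_Q = {{}, {[golf]}, {[foxtrot=hotel], [golf]}} (3 elements).


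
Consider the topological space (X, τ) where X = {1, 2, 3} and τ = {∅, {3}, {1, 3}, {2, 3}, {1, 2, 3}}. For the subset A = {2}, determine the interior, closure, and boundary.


int(A) = ∅, cl(A) = {2}, ∂A = {2}.

Closed sets in (X, τ) are complements of opens:
  closed(X, τ) = {∅, {1}, {2}, {1, 2}, {1, 2, 3}}.
int(A) = ⋃ {U ∈ τ : U ⊆ A}. Opens contained in A: ∅.
Taking the union of these: int(A) = ∅.
cl(A) = ⋂ {C closed : A ⊆ C}. Closed sets containing A: {2}, {1, 2}, {1, 2, 3}.
Intersecting these: cl(A) = {2}.
∂A = cl(A) ∖ int(A) = {2} ∖ ∅ = {2}.


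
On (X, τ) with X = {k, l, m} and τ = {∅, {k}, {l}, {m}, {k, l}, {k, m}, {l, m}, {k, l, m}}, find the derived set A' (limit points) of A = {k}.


A' = ∅

For each x ∈ X, list the open sets U ∈ τ with x ∈ U, then check whether U ∩ (A ∖ {x}) ≠ ∅ for every such U.
  x = k: open {k} ∋ x has {k} ∩ (A ∖ {k}) = ∅, so x is NOT a limit point.
  x = l: open {l} ∋ x has {l} ∩ (A ∖ {l}) = ∅, so x is NOT a limit point.
  x = m: open {m} ∋ x has {m} ∩ (A ∖ {m}) = ∅, so x is NOT a limit point.
Collecting: A' = ∅.


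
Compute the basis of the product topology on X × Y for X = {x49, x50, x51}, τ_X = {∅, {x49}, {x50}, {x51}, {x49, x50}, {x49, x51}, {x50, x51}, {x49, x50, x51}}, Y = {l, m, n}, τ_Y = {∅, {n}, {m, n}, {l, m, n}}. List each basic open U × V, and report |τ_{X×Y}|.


Basis B = {∅ × ∅, {x49} × {n}, {x50} × {n}, {x51} × {n}, {x49} × {m, n}, {x49, x50} × {n}, {x49, x51} × {n}, {x50} × {m, n}, {x50, x51} × {n}, {x51} × {m, n}, {x49} × {l, m, n}, {x49, x50, x51} × {n}, {x50} × {l, m, n}, {x51} × {l, m, n}, {x49, x50} × {m, n}, {x49, x51} × {m, n}, {x50, x51} × {m, n}, {x49, x50} × {l, m, n}, {x49, x51} × {l, m, n}, {x49, x50, x51} × {m, n}, {x50, x51} × {l, m, n}, {x49, x50, x51} × {l, m, n}}; |τ_{X×Y}| = 64.

Enumerate products U × V with U ∈ τ_X, V ∈ τ_Y (deduplicated):
  ∅ × ∅ = {} (∅)
  {x49} × {n} = {(x49,n)}
  {x50} × {n} = {(x50,n)}
  {x51} × {n} = {(x51,n)}
  {x49} × {m, n} = {(x49,m), (x49,n)}
  {x49, x50} × {n} = {(x49,n), (x50,n)}
  {x49, x51} × {n} = {(x49,n), (x51,n)}
  {x50} × {m, n} = {(x50,m), (x50,n)}
  {x50, x51} × {n} = {(x50,n), (x51,n)}
  {x51} × {m, n} = {(x51,m), (x51,n)}
  {x49} × {l, m, n} = {(x49,l), (x49,m), (x49,n)}
  {x49, x50, x51} × {n} = {(x49,n), (x50,n), (x51,n)}
  {x50} × {l, m, n} = {(x50,l), (x50,m), (x50,n)}
  {x51} × {l, m, n} = {(x51,l), (x51,m), (x51,n)}
  {x49, x50} × {m, n} = {(x49,m), (x49,n), (x50,m), (x50,n)}
  {x49, x51} × {m, n} = {(x49,m), (x49,n), (x51,m), (x51,n)}
  {x50, x51} × {m, n} = {(x50,m), (x50,n), (x51,m), (x51,n)}
  {x49, x50} × {l, m, n} = {(x49,l), (x49,m), (x49,n), (x50,l), (x50,m), (x50,n)}
  {x49, x51} × {l, m, n} = {(x49,l), (x49,m), (x49,n), (x51,l), (x51,m), (x51,n)}
  {x49, x50, x51} × {m, n} = {(x49,m), (x49,n), (x50,m), (x50,n), (x51,m), (x51,n)}
  {x50, x51} × {l, m, n} = {(x50,l), (x50,m), (x50,n), (x51,l), (x51,m), (x51,n)}
  {x49, x50, x51} × {l, m, n} = {(x49,l), (x49,m), (x49,n), (x50,l), (x50,m), (x50,n), (x51,l), (x51,m), (x51,n)}
These 22 distinct sets form the basis B.
Close under arbitrary unions to get τ_{X×Y}; counting gives |τ_{X×Y}| = 64.


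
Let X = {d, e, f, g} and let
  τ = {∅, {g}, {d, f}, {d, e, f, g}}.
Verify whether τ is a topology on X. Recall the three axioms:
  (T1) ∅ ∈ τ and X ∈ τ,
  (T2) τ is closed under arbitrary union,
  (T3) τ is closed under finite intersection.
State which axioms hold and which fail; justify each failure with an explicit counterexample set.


τ is NOT a topology on X.

Axiom (T1): ∅ ∈ τ? Yes; X ∈ τ? Yes.
Axiom (T2/T3): check pairwise unions and intersections of members of τ.
Counterexample for (T2): {g} ∪ {d, f} = {d, f, g} ∉ τ. Therefore τ is NOT a topology.


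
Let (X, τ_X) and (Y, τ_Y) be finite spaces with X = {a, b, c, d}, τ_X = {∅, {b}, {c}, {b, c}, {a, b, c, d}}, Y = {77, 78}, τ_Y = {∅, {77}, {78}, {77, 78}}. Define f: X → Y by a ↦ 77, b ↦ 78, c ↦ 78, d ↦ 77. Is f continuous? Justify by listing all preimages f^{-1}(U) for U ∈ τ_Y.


f is NOT continuous.

Compute f^{-1}(U) for each U ∈ τ_Y:
  U = ∅: f^{-1}(U) = ∅ ∈ τ_X ✓.
  U = {77}: f^{-1}(U) = {a, d} ∉ τ_X ✗.
  U = {78}: f^{-1}(U) = {b, c} ∈ τ_X ✓.
  U = {77, 78}: f^{-1}(U) = {a, b, c, d} ∈ τ_X ✓.
Found U = {77} with f^{-1}(U) = {a, d} not in τ_X. Therefore f is NOT continuous.


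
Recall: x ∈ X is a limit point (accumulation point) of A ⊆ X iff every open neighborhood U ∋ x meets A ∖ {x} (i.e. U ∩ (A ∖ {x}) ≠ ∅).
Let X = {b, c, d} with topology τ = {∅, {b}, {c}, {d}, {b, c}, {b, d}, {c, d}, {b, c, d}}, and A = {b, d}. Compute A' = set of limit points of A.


A' = ∅

For each x ∈ X, list the open sets U ∈ τ with x ∈ U, then check whether U ∩ (A ∖ {x}) ≠ ∅ for every such U.
  x = b: open {b} ∋ x has {b} ∩ (A ∖ {b}) = ∅, so x is NOT a limit point.
  x = c: open {c} ∋ x has {c} ∩ (A ∖ {c}) = ∅, so x is NOT a limit point.
  x = d: open {d} ∋ x has {d} ∩ (A ∖ {d}) = ∅, so x is NOT a limit point.
Collecting: A' = ∅.


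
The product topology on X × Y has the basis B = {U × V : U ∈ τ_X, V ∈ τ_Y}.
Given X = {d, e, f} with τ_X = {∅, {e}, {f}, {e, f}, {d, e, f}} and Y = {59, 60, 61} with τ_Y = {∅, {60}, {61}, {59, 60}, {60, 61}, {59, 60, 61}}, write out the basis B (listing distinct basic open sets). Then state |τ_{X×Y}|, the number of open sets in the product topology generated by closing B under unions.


Basis B = {∅ × ∅, {e} × {60}, {e} × {61}, {f} × {60}, {f} × {61}, {e} × {59, 60}, {e} × {60, 61}, {e, f} × {60}, {e, f} × {61}, {f} × {59, 60}, {f} × {60, 61}, {d, e, f} × {60}, {d, e, f} × {61}, {e} × {59, 60, 61}, {f} × {59, 60, 61}, {e, f} × {59, 60}, {e, f} × {60, 61}, {d, e, f} × {59, 60}, {d, e, f} × {60, 61}, {e, f} × {59, 60, 61}, {d, e, f} × {59, 60, 61}}; |τ_{X×Y}| = 70.

Enumerate products U × V with U ∈ τ_X, V ∈ τ_Y (deduplicated):
  ∅ × ∅ = {} (∅)
  {e} × {60} = {(e,60)}
  {e} × {61} = {(e,61)}
  {f} × {60} = {(f,60)}
  {f} × {61} = {(f,61)}
  {e} × {59, 60} = {(e,59), (e,60)}
  {e} × {60, 61} = {(e,60), (e,61)}
  {e, f} × {60} = {(e,60), (f,60)}
  {e, f} × {61} = {(e,61), (f,61)}
  {f} × {59, 60} = {(f,59), (f,60)}
  {f} × {60, 61} = {(f,60), (f,61)}
  {d, e, f} × {60} = {(d,60), (e,60), (f,60)}
  {d, e, f} × {61} = {(d,61), (e,61), (f,61)}
  {e} × {59, 60, 61} = {(e,59), (e,60), (e,61)}
  {f} × {59, 60, 61} = {(f,59), (f,60), (f,61)}
  {e, f} × {59, 60} = {(e,59), (e,60), (f,59), (f,60)}
  {e, f} × {60, 61} = {(e,60), (e,61), (f,60), (f,61)}
  {d, e, f} × {59, 60} = {(d,59), (d,60), (e,59), (e,60), (f,59), (f,60)}
  {d, e, f} × {60, 61} = {(d,60), (d,61), (e,60), (e,61), (f,60), (f,61)}
  {e, f} × {59, 60, 61} = {(e,59), (e,60), (e,61), (f,59), (f,60), (f,61)}
  {d, e, f} × {59, 60, 61} = {(d,59), (d,60), (d,61), (e,59), (e,60), (e,61), (f,59), (f,60), (f,61)}
These 21 distinct sets form the basis B.
Close under arbitrary unions to get τ_{X×Y}; counting gives |τ_{X×Y}| = 70.


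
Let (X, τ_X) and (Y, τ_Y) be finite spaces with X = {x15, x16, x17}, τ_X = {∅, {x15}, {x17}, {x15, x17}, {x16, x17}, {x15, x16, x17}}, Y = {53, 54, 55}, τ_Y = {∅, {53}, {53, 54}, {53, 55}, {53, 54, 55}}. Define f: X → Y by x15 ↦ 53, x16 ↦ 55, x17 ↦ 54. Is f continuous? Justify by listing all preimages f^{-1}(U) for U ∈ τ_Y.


f is NOT continuous.

Compute f^{-1}(U) for each U ∈ τ_Y:
  U = ∅: f^{-1}(U) = ∅ ∈ τ_X ✓.
  U = {53}: f^{-1}(U) = {x15} ∈ τ_X ✓.
  U = {53, 54}: f^{-1}(U) = {x15, x17} ∈ τ_X ✓.
  U = {53, 55}: f^{-1}(U) = {x15, x16} ∉ τ_X ✗.
  U = {53, 54, 55}: f^{-1}(U) = {x15, x16, x17} ∈ τ_X ✓.
Found U = {53, 55} with f^{-1}(U) = {x15, x16} not in τ_X. Therefore f is NOT continuous.


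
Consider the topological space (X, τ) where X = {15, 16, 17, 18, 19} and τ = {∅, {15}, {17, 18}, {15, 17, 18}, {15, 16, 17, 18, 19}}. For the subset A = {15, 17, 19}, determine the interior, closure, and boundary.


int(A) = {15}, cl(A) = {15, 16, 17, 18, 19}, ∂A = {16, 17, 18, 19}.

Closed sets in (X, τ) are complements of opens:
  closed(X, τ) = {∅, {16, 19}, {15, 16, 19}, {16, 17, 18, 19}, {15, 16, 17, 18, 19}}.
int(A) = ⋃ {U ∈ τ : U ⊆ A}. Opens contained in A: ∅, {15}.
Taking the union of these: int(A) = {15}.
cl(A) = ⋂ {C closed : A ⊆ C}. Closed sets containing A: {15, 16, 17, 18, 19}.
Intersecting these: cl(A) = {15, 16, 17, 18, 19}.
∂A = cl(A) ∖ int(A) = {15, 16, 17, 18, 19} ∖ {15} = {16, 17, 18, 19}.


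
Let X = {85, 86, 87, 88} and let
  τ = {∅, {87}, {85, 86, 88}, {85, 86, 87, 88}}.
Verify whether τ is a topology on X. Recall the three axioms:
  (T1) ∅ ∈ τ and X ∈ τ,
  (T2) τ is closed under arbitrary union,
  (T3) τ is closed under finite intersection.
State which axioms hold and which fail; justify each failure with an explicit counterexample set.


τ IS a topology on X.

Axiom (T1): ∅ ∈ τ? Yes; X ∈ τ? Yes.
Axiom (T2/T3): check pairwise unions and intersections of members of τ.
All pairwise intersections and unions checked — each lies in τ. Therefore τ satisfies (T1), (T2), (T3): it IS a topology on X.


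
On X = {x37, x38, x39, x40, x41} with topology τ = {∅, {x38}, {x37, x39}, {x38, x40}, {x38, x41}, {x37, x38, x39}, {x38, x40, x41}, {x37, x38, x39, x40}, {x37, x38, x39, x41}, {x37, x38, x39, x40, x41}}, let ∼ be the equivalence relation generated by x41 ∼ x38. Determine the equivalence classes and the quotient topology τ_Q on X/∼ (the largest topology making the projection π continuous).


X/∼ = {[x37], [x38=x41], [x39], [x40]}; |τ_Q| = 6.

Equivalence classes: [x37], [x38=x41], [x39], [x40].
Quotient map π: X → X/∼ sends x37 ↦ [x37], x38 ↦ [x38=x41], x39 ↦ [x39], x40 ↦ [x40], x41 ↦ [x38=x41].
For each subset V ⊆ X/∼, compute π^{-1}(V) ⊆ X and check whether π^{-1}(V) ∈ τ. V is open in τ_Q iff π^{-1}(V) ∈ τ.
  V = {}: π^{-1}(V) = ∅ ∈ τ ✓.
  V = {[x37]}: π^{-1}(V) = {x37} ∉ τ ✗.
  V = {[x38=x41]}: π^{-1}(V) = {x38, x41} ∈ τ ✓.
  V = {[x37], [x38=x41]}: π^{-1}(V) = {x37, x38, x41} ∉ τ ✗.
  V = {[x39]}: π^{-1}(V) = {x39} ∉ τ ✗.
  V = {[x37], [x39]}: π^{-1}(V) = {x37, x39} ∈ τ ✓.
  V = {[x38=x41], [x39]}: π^{-1}(V) = {x38, x39, x41} ∉ τ ✗.
  V = {[x37], [x38=x41], [x39]}: π^{-1}(V) = {x37, x38, x39, x41} ∈ τ ✓.
  V = {[x40]}: π^{-1}(V) = {x40} ∉ τ ✗.
  V = {[x37], [x40]}: π^{-1}(V) = {x37, x40} ∉ τ ✗.
  V = {[x38=x41], [x40]}: π^{-1}(V) = {x38, x40, x41} ∈ τ ✓.
  V = {[x37], [x38=x41], [x40]}: π^{-1}(V) = {x37, x38, x40, x41} ∉ τ ✗.
  V = {[x39], [x40]}: π^{-1}(V) = {x39, x40} ∉ τ ✗.
  V = {[x37], [x39], [x40]}: π^{-1}(V) = {x37, x39, x40} ∉ τ ✗.
  V = {[x38=x41], [x39], [x40]}: π^{-1}(V) = {x38, x39, x40, x41} ∉ τ ✗.
  V = {[x37], [x38=x41], [x39], [x40]}: π^{-1}(V) = {x37, x38, x39, x40, x41} ∈ τ ✓.
Open sets in the quotient: τ_Q = {{}, {[x38=x41]}, {[x37], [x39]}, {[x37], [x38=x41], [x39]}, {[x38=x41], [x40]}, {[x37], [x38=x41], [x39], [x40]}} (6 elements).


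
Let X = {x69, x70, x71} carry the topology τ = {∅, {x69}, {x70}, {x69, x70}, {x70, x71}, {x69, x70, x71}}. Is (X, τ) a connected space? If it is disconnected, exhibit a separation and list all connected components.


(X, τ) is disconnected; components = [{x69}, {x70, x71}].

Find clopen sets (U ∈ τ with X ∖ U ∈ τ):
  U = ∅, X ∖ U = {x69, x70, x71} — both open, so U is clopen.
  U = {x69}, X ∖ U = {x70, x71} — both open, so U is clopen.
  U = {x70, x71}, X ∖ U = {x69} — both open, so U is clopen.
  U = {x69, x70, x71}, X ∖ U = ∅ — both open, so U is clopen.
Nontrivial clopen(s) exist: e.g. {x70, x71}. So (X, τ) is disconnected.
Compute connected components by grouping points that agree on all clopens:
  component: {x69}
  component: {x70, x71}


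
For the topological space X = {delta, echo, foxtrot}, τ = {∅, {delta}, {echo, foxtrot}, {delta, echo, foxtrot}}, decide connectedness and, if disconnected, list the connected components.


(X, τ) is disconnected; components = [{delta}, {echo, foxtrot}].

Find clopen sets (U ∈ τ with X ∖ U ∈ τ):
  U = ∅, X ∖ U = {delta, echo, foxtrot} — both open, so U is clopen.
  U = {delta}, X ∖ U = {echo, foxtrot} — both open, so U is clopen.
  U = {echo, foxtrot}, X ∖ U = {delta} — both open, so U is clopen.
  U = {delta, echo, foxtrot}, X ∖ U = ∅ — both open, so U is clopen.
Nontrivial clopen(s) exist: e.g. {delta}. So (X, τ) is disconnected.
Compute connected components by grouping points that agree on all clopens:
  component: {delta}
  component: {echo, foxtrot}


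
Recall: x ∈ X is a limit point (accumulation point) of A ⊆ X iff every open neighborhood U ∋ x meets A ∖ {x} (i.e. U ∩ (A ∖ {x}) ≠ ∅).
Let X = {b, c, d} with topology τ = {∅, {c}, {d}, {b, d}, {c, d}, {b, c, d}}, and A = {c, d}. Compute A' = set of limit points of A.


A' = {b}

For each x ∈ X, list the open sets U ∈ τ with x ∈ U, then check whether U ∩ (A ∖ {x}) ≠ ∅ for every such U.
  x = b: opens ∋ x are {b, d}, {b, c, d}; each meets A ∖ {b}, so x IS a limit point.
  x = c: open {c} ∋ x has {c} ∩ (A ∖ {c}) = ∅, so x is NOT a limit point.
  x = d: open {d} ∋ x has {d} ∩ (A ∖ {d}) = ∅, so x is NOT a limit point.
Collecting: A' = {b}.


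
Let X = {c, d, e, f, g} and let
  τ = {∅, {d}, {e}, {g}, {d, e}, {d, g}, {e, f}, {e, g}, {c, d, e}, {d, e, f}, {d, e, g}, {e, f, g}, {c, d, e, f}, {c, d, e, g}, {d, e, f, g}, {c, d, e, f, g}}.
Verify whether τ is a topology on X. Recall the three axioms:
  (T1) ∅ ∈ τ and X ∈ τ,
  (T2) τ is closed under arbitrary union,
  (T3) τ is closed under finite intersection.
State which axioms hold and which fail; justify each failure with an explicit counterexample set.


τ IS a topology on X.

Axiom (T1): ∅ ∈ τ? Yes; X ∈ τ? Yes.
Axiom (T2/T3): check pairwise unions and intersections of members of τ.
All pairwise intersections and unions checked — each lies in τ. Therefore τ satisfies (T1), (T2), (T3): it IS a topology on X.


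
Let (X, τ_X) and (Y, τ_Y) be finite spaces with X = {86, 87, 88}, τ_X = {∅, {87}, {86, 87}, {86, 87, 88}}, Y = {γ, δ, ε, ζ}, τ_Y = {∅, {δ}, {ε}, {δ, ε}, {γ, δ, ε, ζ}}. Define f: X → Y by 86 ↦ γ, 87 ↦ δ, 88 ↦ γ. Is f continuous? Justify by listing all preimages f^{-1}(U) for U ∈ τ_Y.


f IS continuous.

Compute f^{-1}(U) for each U ∈ τ_Y:
  U = ∅: f^{-1}(U) = ∅ ∈ τ_X ✓.
  U = {δ}: f^{-1}(U) = {87} ∈ τ_X ✓.
  U = {ε}: f^{-1}(U) = ∅ ∈ τ_X ✓.
  U = {δ, ε}: f^{-1}(U) = {87} ∈ τ_X ✓.
  U = {γ, δ, ε, ζ}: f^{-1}(U) = {86, 87, 88} ∈ τ_X ✓.
Every preimage lies in τ_X, so f IS continuous.


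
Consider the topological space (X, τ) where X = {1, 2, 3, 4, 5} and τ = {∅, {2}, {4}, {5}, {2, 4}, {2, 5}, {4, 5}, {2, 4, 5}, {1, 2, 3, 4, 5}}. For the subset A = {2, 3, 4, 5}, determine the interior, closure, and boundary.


int(A) = {2, 4, 5}, cl(A) = {1, 2, 3, 4, 5}, ∂A = {1, 3}.

Closed sets in (X, τ) are complements of opens:
  closed(X, τ) = {∅, {1, 3}, {1, 2, 3}, {1, 3, 4}, {1, 3, 5}, {1, 2, 3, 4}, {1, 2, 3, 5}, {1, 3, 4, 5}, {1, 2, 3, 4, 5}}.
int(A) = ⋃ {U ∈ τ : U ⊆ A}. Opens contained in A: ∅, {2}, {4}, {5}, {2, 4}, {2, 5}, {4, 5}, {2, 4, 5}.
Taking the union of these: int(A) = {2, 4, 5}.
cl(A) = ⋂ {C closed : A ⊆ C}. Closed sets containing A: {1, 2, 3, 4, 5}.
Intersecting these: cl(A) = {1, 2, 3, 4, 5}.
∂A = cl(A) ∖ int(A) = {1, 2, 3, 4, 5} ∖ {2, 4, 5} = {1, 3}.


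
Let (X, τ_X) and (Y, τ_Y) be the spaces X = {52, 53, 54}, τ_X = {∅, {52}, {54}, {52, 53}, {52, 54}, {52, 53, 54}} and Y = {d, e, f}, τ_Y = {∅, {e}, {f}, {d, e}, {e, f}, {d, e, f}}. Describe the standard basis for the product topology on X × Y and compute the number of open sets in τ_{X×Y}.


Basis B = {∅ × ∅, {52} × {e}, {52} × {f}, {54} × {e}, {54} × {f}, {52} × {d, e}, {52} × {e, f}, {52, 53} × {e}, {52, 54} × {e}, {52, 53} × {f}, {52, 54} × {f}, {54} × {d, e}, {54} × {e, f}, {52} × {d, e, f}, {52, 53, 54} × {e}, {52, 53, 54} × {f}, {54} × {d, e, f}, {52, 53} × {d, e}, {52, 54} × {d, e}, {52, 53} × {e, f}, {52, 54} × {e, f}, {52, 53} × {d, e, f}, {52, 54} × {d, e, f}, {52, 53, 54} × {d, e}, {52, 53, 54} × {e, f}, {52, 53, 54} × {d, e, f}}; |τ_{X×Y}| = 108.

Enumerate products U × V with U ∈ τ_X, V ∈ τ_Y (deduplicated):
  ∅ × ∅ = {} (∅)
  {52} × {e} = {(52,e)}
  {52} × {f} = {(52,f)}
  {54} × {e} = {(54,e)}
  {54} × {f} = {(54,f)}
  {52} × {d, e} = {(52,d), (52,e)}
  {52} × {e, f} = {(52,e), (52,f)}
  {52, 53} × {e} = {(52,e), (53,e)}
  {52, 54} × {e} = {(52,e), (54,e)}
  {52, 53} × {f} = {(52,f), (53,f)}
  {52, 54} × {f} = {(52,f), (54,f)}
  {54} × {d, e} = {(54,d), (54,e)}
  {54} × {e, f} = {(54,e), (54,f)}
  {52} × {d, e, f} = {(52,d), (52,e), (52,f)}
  {52, 53, 54} × {e} = {(52,e), (53,e), (54,e)}
  {52, 53, 54} × {f} = {(52,f), (53,f), (54,f)}
  {54} × {d, e, f} = {(54,d), (54,e), (54,f)}
  {52, 53} × {d, e} = {(52,d), (52,e), (53,d), (53,e)}
  {52, 54} × {d, e} = {(52,d), (52,e), (54,d), (54,e)}
  {52, 53} × {e, f} = {(52,e), (52,f), (53,e), (53,f)}
  {52, 54} × {e, f} = {(52,e), (52,f), (54,e), (54,f)}
  {52, 53} × {d, e, f} = {(52,d), (52,e), (52,f), (53,d), (53,e), (53,f)}
  {52, 54} × {d, e, f} = {(52,d), (52,e), (52,f), (54,d), (54,e), (54,f)}
  {52, 53, 54} × {d, e} = {(52,d), (52,e), (53,d), (53,e), (54,d), (54,e)}
  {52, 53, 54} × {e, f} = {(52,e), (52,f), (53,e), (53,f), (54,e), (54,f)}
  {52, 53, 54} × {d, e, f} = {(52,d), (52,e), (52,f), (53,d), (53,e), (53,f), (54,d), (54,e), (54,f)}
These 26 distinct sets form the basis B.
Close under arbitrary unions to get τ_{X×Y}; counting gives |τ_{X×Y}| = 108.


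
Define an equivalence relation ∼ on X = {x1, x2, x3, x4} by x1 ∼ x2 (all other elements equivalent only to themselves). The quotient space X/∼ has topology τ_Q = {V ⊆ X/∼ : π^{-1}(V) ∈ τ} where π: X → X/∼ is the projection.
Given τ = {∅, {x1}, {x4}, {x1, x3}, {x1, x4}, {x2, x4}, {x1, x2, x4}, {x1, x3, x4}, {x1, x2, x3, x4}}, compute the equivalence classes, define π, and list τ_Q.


X/∼ = {[x1=x2], [x3], [x4]}; |τ_Q| = 4.

Equivalence classes: [x1=x2], [x3], [x4].
Quotient map π: X → X/∼ sends x1 ↦ [x1=x2], x2 ↦ [x1=x2], x3 ↦ [x3], x4 ↦ [x4].
For each subset V ⊆ X/∼, compute π^{-1}(V) ⊆ X and check whether π^{-1}(V) ∈ τ. V is open in τ_Q iff π^{-1}(V) ∈ τ.
  V = {}: π^{-1}(V) = ∅ ∈ τ ✓.
  V = {[x1=x2]}: π^{-1}(V) = {x1, x2} ∉ τ ✗.
  V = {[x3]}: π^{-1}(V) = {x3} ∉ τ ✗.
  V = {[x1=x2], [x3]}: π^{-1}(V) = {x1, x2, x3} ∉ τ ✗.
  V = {[x4]}: π^{-1}(V) = {x4} ∈ τ ✓.
  V = {[x1=x2], [x4]}: π^{-1}(V) = {x1, x2, x4} ∈ τ ✓.
  V = {[x3], [x4]}: π^{-1}(V) = {x3, x4} ∉ τ ✗.
  V = {[x1=x2], [x3], [x4]}: π^{-1}(V) = {x1, x2, x3, x4} ∈ τ ✓.
Open sets in the quotient: τ_Q = {{}, {[x4]}, {[x1=x2], [x4]}, {[x1=x2], [x3], [x4]}} (4 elements).


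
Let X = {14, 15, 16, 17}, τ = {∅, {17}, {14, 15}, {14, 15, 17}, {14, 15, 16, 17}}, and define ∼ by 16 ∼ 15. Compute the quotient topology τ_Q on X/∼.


X/∼ = {[14], [15=16], [17]}; |τ_Q| = 3.

Equivalence classes: [14], [15=16], [17].
Quotient map π: X → X/∼ sends 14 ↦ [14], 15 ↦ [15=16], 16 ↦ [15=16], 17 ↦ [17].
For each subset V ⊆ X/∼, compute π^{-1}(V) ⊆ X and check whether π^{-1}(V) ∈ τ. V is open in τ_Q iff π^{-1}(V) ∈ τ.
  V = {}: π^{-1}(V) = ∅ ∈ τ ✓.
  V = {[14]}: π^{-1}(V) = {14} ∉ τ ✗.
  V = {[15=16]}: π^{-1}(V) = {15, 16} ∉ τ ✗.
  V = {[14], [15=16]}: π^{-1}(V) = {14, 15, 16} ∉ τ ✗.
  V = {[17]}: π^{-1}(V) = {17} ∈ τ ✓.
  V = {[14], [17]}: π^{-1}(V) = {14, 17} ∉ τ ✗.
  V = {[15=16], [17]}: π^{-1}(V) = {15, 16, 17} ∉ τ ✗.
  V = {[14], [15=16], [17]}: π^{-1}(V) = {14, 15, 16, 17} ∈ τ ✓.
Open sets in the quotient: τ_Q = {{}, {[17]}, {[14], [15=16], [17]}} (3 elements).


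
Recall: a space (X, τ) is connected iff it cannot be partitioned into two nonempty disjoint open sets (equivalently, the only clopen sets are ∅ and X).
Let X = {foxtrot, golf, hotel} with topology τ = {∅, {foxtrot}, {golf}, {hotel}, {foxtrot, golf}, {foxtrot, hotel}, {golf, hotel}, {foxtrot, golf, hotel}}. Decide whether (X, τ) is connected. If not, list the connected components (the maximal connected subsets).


(X, τ) is disconnected; components = [{foxtrot}, {golf}, {hotel}].

Find clopen sets (U ∈ τ with X ∖ U ∈ τ):
  U = ∅, X ∖ U = {foxtrot, golf, hotel} — both open, so U is clopen.
  U = {foxtrot}, X ∖ U = {golf, hotel} — both open, so U is clopen.
  U = {golf}, X ∖ U = {foxtrot, hotel} — both open, so U is clopen.
  U = {hotel}, X ∖ U = {foxtrot, golf} — both open, so U is clopen.
  U = {foxtrot, golf}, X ∖ U = {hotel} — both open, so U is clopen.
  U = {foxtrot, hotel}, X ∖ U = {golf} — both open, so U is clopen.
  U = {golf, hotel}, X ∖ U = {foxtrot} — both open, so U is clopen.
  U = {foxtrot, golf, hotel}, X ∖ U = ∅ — both open, so U is clopen.
Nontrivial clopen(s) exist: e.g. {golf}. So (X, τ) is disconnected.
Compute connected components by grouping points that agree on all clopens:
  component: {foxtrot}
  component: {golf}
  component: {hotel}


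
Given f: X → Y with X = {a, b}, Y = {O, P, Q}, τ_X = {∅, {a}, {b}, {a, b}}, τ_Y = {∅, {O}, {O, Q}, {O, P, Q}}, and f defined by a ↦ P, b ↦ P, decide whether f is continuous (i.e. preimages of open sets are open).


f IS continuous.

Compute f^{-1}(U) for each U ∈ τ_Y:
  U = ∅: f^{-1}(U) = ∅ ∈ τ_X ✓.
  U = {O}: f^{-1}(U) = ∅ ∈ τ_X ✓.
  U = {O, Q}: f^{-1}(U) = ∅ ∈ τ_X ✓.
  U = {O, P, Q}: f^{-1}(U) = {a, b} ∈ τ_X ✓.
Every preimage lies in τ_X, so f IS continuous.


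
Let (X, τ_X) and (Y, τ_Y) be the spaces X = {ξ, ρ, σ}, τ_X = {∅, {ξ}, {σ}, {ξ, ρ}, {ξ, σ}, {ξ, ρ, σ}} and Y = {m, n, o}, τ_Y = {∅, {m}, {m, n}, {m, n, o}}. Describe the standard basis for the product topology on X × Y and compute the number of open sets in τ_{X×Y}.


Basis B = {∅ × ∅, {ξ} × {m}, {σ} × {m}, {ξ} × {m, n}, {ξ, ρ} × {m}, {ξ, σ} × {m}, {σ} × {m, n}, {ξ} × {m, n, o}, {ξ, ρ, σ} × {m}, {σ} × {m, n, o}, {ξ, ρ} × {m, n}, {ξ, σ} × {m, n}, {ξ, ρ} × {m, n, o}, {ξ, σ} × {m, n, o}, {ξ, ρ, σ} × {m, n}, {ξ, ρ, σ} × {m, n, o}}; |τ_{X×Y}| = 40.

Enumerate products U × V with U ∈ τ_X, V ∈ τ_Y (deduplicated):
  ∅ × ∅ = {} (∅)
  {ξ} × {m} = {(ξ,m)}
  {σ} × {m} = {(σ,m)}
  {ξ} × {m, n} = {(ξ,m), (ξ,n)}
  {ξ, ρ} × {m} = {(ξ,m), (ρ,m)}
  {ξ, σ} × {m} = {(ξ,m), (σ,m)}
  {σ} × {m, n} = {(σ,m), (σ,n)}
  {ξ} × {m, n, o} = {(ξ,m), (ξ,n), (ξ,o)}
  {ξ, ρ, σ} × {m} = {(ξ,m), (ρ,m), (σ,m)}
  {σ} × {m, n, o} = {(σ,m), (σ,n), (σ,o)}
  {ξ, ρ} × {m, n} = {(ξ,m), (ξ,n), (ρ,m), (ρ,n)}
  {ξ, σ} × {m, n} = {(ξ,m), (ξ,n), (σ,m), (σ,n)}
  {ξ, ρ} × {m, n, o} = {(ξ,m), (ξ,n), (ξ,o), (ρ,m), (ρ,n), (ρ,o)}
  {ξ, σ} × {m, n, o} = {(ξ,m), (ξ,n), (ξ,o), (σ,m), (σ,n), (σ,o)}
  {ξ, ρ, σ} × {m, n} = {(ξ,m), (ξ,n), (ρ,m), (ρ,n), (σ,m), (σ,n)}
  {ξ, ρ, σ} × {m, n, o} = {(ξ,m), (ξ,n), (ξ,o), (ρ,m), (ρ,n), (ρ,o), (σ,m), (σ,n), (σ,o)}
These 16 distinct sets form the basis B.
Close under arbitrary unions to get τ_{X×Y}; counting gives |τ_{X×Y}| = 40.


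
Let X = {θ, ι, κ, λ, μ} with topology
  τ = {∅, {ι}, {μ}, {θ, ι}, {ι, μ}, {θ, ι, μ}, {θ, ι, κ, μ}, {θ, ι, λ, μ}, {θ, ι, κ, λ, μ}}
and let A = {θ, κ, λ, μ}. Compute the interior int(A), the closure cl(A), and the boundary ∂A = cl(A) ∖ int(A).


int(A) = {μ}, cl(A) = {θ, κ, λ, μ}, ∂A = {θ, κ, λ}.

Closed sets in (X, τ) are complements of opens:
  closed(X, τ) = {∅, {κ}, {λ}, {κ, λ}, {θ, κ, λ}, {κ, λ, μ}, {θ, ι, κ, λ}, {θ, κ, λ, μ}, {θ, ι, κ, λ, μ}}.
int(A) = ⋃ {U ∈ τ : U ⊆ A}. Opens contained in A: ∅, {μ}.
Taking the union of these: int(A) = {μ}.
cl(A) = ⋂ {C closed : A ⊆ C}. Closed sets containing A: {θ, κ, λ, μ}, {θ, ι, κ, λ, μ}.
Intersecting these: cl(A) = {θ, κ, λ, μ}.
∂A = cl(A) ∖ int(A) = {θ, κ, λ, μ} ∖ {μ} = {θ, κ, λ}.


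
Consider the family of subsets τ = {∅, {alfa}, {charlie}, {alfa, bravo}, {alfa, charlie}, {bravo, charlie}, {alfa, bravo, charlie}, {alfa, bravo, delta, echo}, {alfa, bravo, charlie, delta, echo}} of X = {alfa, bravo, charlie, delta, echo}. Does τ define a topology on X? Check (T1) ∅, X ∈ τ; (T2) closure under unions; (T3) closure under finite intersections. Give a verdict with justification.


τ is NOT a topology on X.

Axiom (T1): ∅ ∈ τ? Yes; X ∈ τ? Yes.
Axiom (T2/T3): check pairwise unions and intersections of members of τ.
Counterexample for (T3): {alfa, bravo} ∩ {bravo, charlie} = {bravo} ∉ τ. Therefore τ is NOT a topology.


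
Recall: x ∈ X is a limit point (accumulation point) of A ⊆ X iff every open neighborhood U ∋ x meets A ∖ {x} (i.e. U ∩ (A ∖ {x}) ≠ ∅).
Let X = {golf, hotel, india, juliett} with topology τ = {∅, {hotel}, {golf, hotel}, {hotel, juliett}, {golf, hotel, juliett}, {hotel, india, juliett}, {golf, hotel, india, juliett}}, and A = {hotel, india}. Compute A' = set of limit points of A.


A' = {golf, india, juliett}

For each x ∈ X, list the open sets U ∈ τ with x ∈ U, then check whether U ∩ (A ∖ {x}) ≠ ∅ for every such U.
  x = golf: opens ∋ x are {golf, hotel}, {golf, hotel, juliett}, {golf, hotel, india, juliett}; each meets A ∖ {golf}, so x IS a limit point.
  x = hotel: open {hotel} ∋ x has {hotel} ∩ (A ∖ {hotel}) = ∅, so x is NOT a limit point.
  x = india: opens ∋ x are {hotel, india, juliett}, {golf, hotel, india, juliett}; each meets A ∖ {india}, so x IS a limit point.
  x = juliett: opens ∋ x are {hotel, juliett}, {golf, hotel, juliett}, {hotel, india, juliett}, {golf, hotel, india, juliett}; each meets A ∖ {juliett}, so x IS a limit point.
Collecting: A' = {golf, india, juliett}.


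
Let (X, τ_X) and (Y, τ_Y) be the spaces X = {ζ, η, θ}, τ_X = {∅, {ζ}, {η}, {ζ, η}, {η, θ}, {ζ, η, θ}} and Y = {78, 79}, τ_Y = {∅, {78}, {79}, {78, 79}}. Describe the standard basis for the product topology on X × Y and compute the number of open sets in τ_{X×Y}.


Basis B = {∅ × ∅, {ζ} × {78}, {ζ} × {79}, {η} × {78}, {η} × {79}, {ζ} × {78, 79}, {ζ, η} × {78}, {ζ, η} × {79}, {η} × {78, 79}, {η, θ} × {78}, {η, θ} × {79}, {ζ, η, θ} × {78}, {ζ, η, θ} × {79}, {ζ, η} × {78, 79}, {η, θ} × {78, 79}, {ζ, η, θ} × {78, 79}}; |τ_{X×Y}| = 36.

Enumerate products U × V with U ∈ τ_X, V ∈ τ_Y (deduplicated):
  ∅ × ∅ = {} (∅)
  {ζ} × {78} = {(ζ,78)}
  {ζ} × {79} = {(ζ,79)}
  {η} × {78} = {(η,78)}
  {η} × {79} = {(η,79)}
  {ζ} × {78, 79} = {(ζ,78), (ζ,79)}
  {ζ, η} × {78} = {(ζ,78), (η,78)}
  {ζ, η} × {79} = {(ζ,79), (η,79)}
  {η} × {78, 79} = {(η,78), (η,79)}
  {η, θ} × {78} = {(η,78), (θ,78)}
  {η, θ} × {79} = {(η,79), (θ,79)}
  {ζ, η, θ} × {78} = {(ζ,78), (η,78), (θ,78)}
  {ζ, η, θ} × {79} = {(ζ,79), (η,79), (θ,79)}
  {ζ, η} × {78, 79} = {(ζ,78), (ζ,79), (η,78), (η,79)}
  {η, θ} × {78, 79} = {(η,78), (η,79), (θ,78), (θ,79)}
  {ζ, η, θ} × {78, 79} = {(ζ,78), (ζ,79), (η,78), (η,79), (θ,78), (θ,79)}
These 16 distinct sets form the basis B.
Close under arbitrary unions to get τ_{X×Y}; counting gives |τ_{X×Y}| = 36.


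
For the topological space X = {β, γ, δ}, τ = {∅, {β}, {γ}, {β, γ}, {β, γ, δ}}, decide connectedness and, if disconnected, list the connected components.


(X, τ) is connected.

Find clopen sets (U ∈ τ with X ∖ U ∈ τ):
  U = ∅, X ∖ U = {β, γ, δ} — both open, so U is clopen.
  U = {β, γ, δ}, X ∖ U = ∅ — both open, so U is clopen.
Only trivial clopens (∅ and X) exist, so (X, τ) is connected.
Compute connected components by grouping points that agree on all clopens:
  component: {β, γ, δ}


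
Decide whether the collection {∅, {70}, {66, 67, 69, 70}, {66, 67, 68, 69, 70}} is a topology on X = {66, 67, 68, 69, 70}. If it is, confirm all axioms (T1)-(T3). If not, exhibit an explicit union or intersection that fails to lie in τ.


τ IS a topology on X.

Axiom (T1): ∅ ∈ τ? Yes; X ∈ τ? Yes.
Axiom (T2/T3): check pairwise unions and intersections of members of τ.
All pairwise intersections and unions checked — each lies in τ. Therefore τ satisfies (T1), (T2), (T3): it IS a topology on X.


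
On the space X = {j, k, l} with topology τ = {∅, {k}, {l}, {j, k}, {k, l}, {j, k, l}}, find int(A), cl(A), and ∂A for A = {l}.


int(A) = {l}, cl(A) = {l}, ∂A = ∅.

Closed sets in (X, τ) are complements of opens:
  closed(X, τ) = {∅, {j}, {l}, {j, k}, {j, l}, {j, k, l}}.
int(A) = ⋃ {U ∈ τ : U ⊆ A}. Opens contained in A: ∅, {l}.
Taking the union of these: int(A) = {l}.
cl(A) = ⋂ {C closed : A ⊆ C}. Closed sets containing A: {l}, {j, l}, {j, k, l}.
Intersecting these: cl(A) = {l}.
∂A = cl(A) ∖ int(A) = {l} ∖ {l} = ∅.


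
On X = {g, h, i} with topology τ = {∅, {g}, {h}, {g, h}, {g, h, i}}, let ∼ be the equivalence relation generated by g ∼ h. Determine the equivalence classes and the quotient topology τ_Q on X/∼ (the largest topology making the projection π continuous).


X/∼ = {[g=h], [i]}; |τ_Q| = 3.

Equivalence classes: [g=h], [i].
Quotient map π: X → X/∼ sends g ↦ [g=h], h ↦ [g=h], i ↦ [i].
For each subset V ⊆ X/∼, compute π^{-1}(V) ⊆ X and check whether π^{-1}(V) ∈ τ. V is open in τ_Q iff π^{-1}(V) ∈ τ.
  V = {}: π^{-1}(V) = ∅ ∈ τ ✓.
  V = {[g=h]}: π^{-1}(V) = {g, h} ∈ τ ✓.
  V = {[i]}: π^{-1}(V) = {i} ∉ τ ✗.
  V = {[g=h], [i]}: π^{-1}(V) = {g, h, i} ∈ τ ✓.
Open sets in the quotient: τ_Q = {{}, {[g=h]}, {[g=h], [i]}} (3 elements).


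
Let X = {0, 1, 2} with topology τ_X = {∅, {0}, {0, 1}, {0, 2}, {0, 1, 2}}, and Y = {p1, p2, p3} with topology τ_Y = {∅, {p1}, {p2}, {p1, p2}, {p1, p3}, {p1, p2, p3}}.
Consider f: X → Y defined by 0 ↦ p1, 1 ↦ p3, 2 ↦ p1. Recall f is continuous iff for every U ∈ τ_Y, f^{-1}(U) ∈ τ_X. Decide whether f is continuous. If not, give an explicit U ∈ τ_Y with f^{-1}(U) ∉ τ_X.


f IS continuous.

Compute f^{-1}(U) for each U ∈ τ_Y:
  U = ∅: f^{-1}(U) = ∅ ∈ τ_X ✓.
  U = {p1}: f^{-1}(U) = {0, 2} ∈ τ_X ✓.
  U = {p2}: f^{-1}(U) = ∅ ∈ τ_X ✓.
  U = {p1, p2}: f^{-1}(U) = {0, 2} ∈ τ_X ✓.
  U = {p1, p3}: f^{-1}(U) = {0, 1, 2} ∈ τ_X ✓.
  U = {p1, p2, p3}: f^{-1}(U) = {0, 1, 2} ∈ τ_X ✓.
Every preimage lies in τ_X, so f IS continuous.


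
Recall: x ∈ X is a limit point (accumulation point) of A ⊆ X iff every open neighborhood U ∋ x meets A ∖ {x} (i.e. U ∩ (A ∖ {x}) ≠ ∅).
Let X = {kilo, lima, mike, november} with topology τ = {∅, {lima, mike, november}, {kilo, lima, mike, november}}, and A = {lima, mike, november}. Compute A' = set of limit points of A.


A' = {kilo, lima, mike, november}

For each x ∈ X, list the open sets U ∈ τ with x ∈ U, then check whether U ∩ (A ∖ {x}) ≠ ∅ for every such U.
  x = kilo: opens ∋ x are {kilo, lima, mike, november}; each meets A ∖ {kilo}, so x IS a limit point.
  x = lima: opens ∋ x are {lima, mike, november}, {kilo, lima, mike, november}; each meets A ∖ {lima}, so x IS a limit point.
  x = mike: opens ∋ x are {lima, mike, november}, {kilo, lima, mike, november}; each meets A ∖ {mike}, so x IS a limit point.
  x = november: opens ∋ x are {lima, mike, november}, {kilo, lima, mike, november}; each meets A ∖ {november}, so x IS a limit point.
Collecting: A' = {kilo, lima, mike, november}.
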